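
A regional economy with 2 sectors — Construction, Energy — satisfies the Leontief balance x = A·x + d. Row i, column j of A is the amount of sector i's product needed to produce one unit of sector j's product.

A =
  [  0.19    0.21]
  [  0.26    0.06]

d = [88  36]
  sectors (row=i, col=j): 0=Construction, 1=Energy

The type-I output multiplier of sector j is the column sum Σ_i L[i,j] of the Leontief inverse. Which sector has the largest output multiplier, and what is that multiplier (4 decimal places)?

Form M = I − A:
  [  0.81   -0.21]
  [ -0.26    0.94]
Leontief inverse L = M⁻¹:
  [  1.3299    0.2971]
  [  0.3679    1.1460]
Total output x = L · d:
  x_0 = 1.3299·88 + 0.2971·36 = 127.7306
  x_1 = 0.3679·88 + 1.1460·36 = 73.6276
Output multipliers (column sums of L):
  Construction: 1.6978
  Energy: 1.4431

Construction (1.6978)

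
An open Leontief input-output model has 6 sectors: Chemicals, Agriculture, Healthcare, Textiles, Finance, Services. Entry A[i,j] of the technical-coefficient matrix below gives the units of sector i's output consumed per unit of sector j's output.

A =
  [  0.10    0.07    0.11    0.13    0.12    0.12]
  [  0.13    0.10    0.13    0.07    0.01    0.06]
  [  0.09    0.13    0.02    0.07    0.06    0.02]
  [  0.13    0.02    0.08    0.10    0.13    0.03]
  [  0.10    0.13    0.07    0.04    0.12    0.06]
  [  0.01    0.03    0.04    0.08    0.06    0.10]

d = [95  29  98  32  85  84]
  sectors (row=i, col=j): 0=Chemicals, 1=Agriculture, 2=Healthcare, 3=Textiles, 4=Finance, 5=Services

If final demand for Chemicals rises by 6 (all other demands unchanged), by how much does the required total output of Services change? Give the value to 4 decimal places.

0.3726

Form M = I − A:
  [  0.90   -0.07   -0.11   -0.13   -0.12   -0.12]
  [ -0.13    0.90   -0.13   -0.07   -0.01   -0.06]
  [ -0.09   -0.13    0.98   -0.07   -0.06   -0.02]
  [ -0.13   -0.02   -0.08    0.90   -0.13   -0.03]
  [ -0.10   -0.13   -0.07   -0.04    0.88   -0.06]
  [ -0.01   -0.03   -0.04   -0.08   -0.06    0.90]
Leontief inverse L = M⁻¹:
  [  1.2172    0.1690    0.2027    0.2328    0.2298    0.2011]
  [  0.2246    1.1788    0.2057    0.1551    0.0894    0.1242]
  [  0.1713    0.1940    1.0884    0.1365    0.1249    0.0728]
  [  0.2269    0.1019    0.1554    1.1823    0.2238    0.0948]
  [  0.1997    0.2184    0.1526    0.1226    1.2034    0.1289]
  [  0.0621    0.0734    0.0815    0.1271    0.1112    1.1377]
Total output x = L · d:
  x_0 = 1.2172·95 + 0.1690·29 + 0.2027·98 + 0.2328·32 + 0.2298·85 + 0.2011·84 = 184.2797
  x_1 = 0.2246·95 + 1.1788·29 + 0.2057·98 + 0.1551·32 + 0.0894·85 + 0.1242·84 = 98.6793
  x_2 = 0.1713·95 + 0.1940·29 + 1.0884·98 + 0.1365·32 + 0.1249·85 + 0.0728·84 = 149.6660
  x_3 = 0.2269·95 + 0.1019·29 + 0.1554·98 + 1.1823·32 + 0.2238·85 + 0.0948·84 = 104.5610
  x_4 = 0.1997·95 + 0.2184·29 + 0.1526·98 + 0.1226·32 + 1.2034·85 + 0.1289·84 = 157.2972
  x_5 = 0.0621·95 + 0.0734·29 + 0.0815·98 + 0.1271·32 + 0.1112·85 + 1.1377·84 = 125.1028
Δx_5 = L[5,0] · Δd_0 = 0.0621 · 6 = 0.3726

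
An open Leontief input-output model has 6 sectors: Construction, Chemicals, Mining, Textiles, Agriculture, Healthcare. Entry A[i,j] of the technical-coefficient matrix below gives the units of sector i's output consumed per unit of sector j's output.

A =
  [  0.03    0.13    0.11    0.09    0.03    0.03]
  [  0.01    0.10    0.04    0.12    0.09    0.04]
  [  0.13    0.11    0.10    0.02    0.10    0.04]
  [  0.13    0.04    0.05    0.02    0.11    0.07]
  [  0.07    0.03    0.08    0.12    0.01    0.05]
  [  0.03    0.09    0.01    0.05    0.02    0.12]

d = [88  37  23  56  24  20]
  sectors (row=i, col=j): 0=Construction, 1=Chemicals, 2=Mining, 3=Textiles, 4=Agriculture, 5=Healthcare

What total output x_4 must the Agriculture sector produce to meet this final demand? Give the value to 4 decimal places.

51.8244

Form M = I − A:
  [  0.97   -0.13   -0.11   -0.09   -0.03   -0.03]
  [ -0.01    0.90   -0.04   -0.12   -0.09   -0.04]
  [ -0.13   -0.11    0.90   -0.02   -0.10   -0.04]
  [ -0.13   -0.04   -0.05    0.98   -0.11   -0.07]
  [ -0.07   -0.03   -0.08   -0.12    0.99   -0.05]
  [ -0.03   -0.09   -0.01   -0.05   -0.02    0.88]
Leontief inverse L = M⁻¹:
  [  1.0806    0.1910    0.1564    0.1395    0.0828    0.0684]
  [  0.0573    1.1490    0.0802    0.1681    0.1346    0.0788]
  [  0.1824    0.1853    1.1607    0.0858    0.1508    0.0828]
  [  0.1722    0.1005    0.0994    1.0740    0.1459    0.1087]
  [  0.1166    0.0822    0.1211    0.1565    1.0525    0.0855]
  [  0.0572    0.1337    0.0351    0.0875    0.0505    1.1558]
Total output x = L · d:
  x_0 = 1.0806·88 + 0.1910·37 + 0.1564·23 + 0.1395·56 + 0.0828·24 + 0.0684·20 = 116.9271
  x_1 = 0.0573·88 + 1.1490·37 + 0.0802·23 + 0.1681·56 + 0.1346·24 + 0.0788·20 = 63.6204
  x_2 = 0.1824·88 + 0.1853·37 + 1.1607·23 + 0.0858·56 + 0.1508·24 + 0.0828·20 = 59.6904
  x_3 = 0.1722·88 + 0.1005·37 + 0.0994·23 + 1.0740·56 + 0.1459·24 + 0.1087·20 = 86.9712
  x_4 = 0.1166·88 + 0.0822·37 + 0.1211·23 + 0.1565·56 + 1.0525·24 + 0.0855·20 = 51.8244
  x_5 = 0.0572·88 + 0.1337·37 + 0.0351·23 + 0.0875·56 + 0.0505·24 + 1.1558·20 = 40.0177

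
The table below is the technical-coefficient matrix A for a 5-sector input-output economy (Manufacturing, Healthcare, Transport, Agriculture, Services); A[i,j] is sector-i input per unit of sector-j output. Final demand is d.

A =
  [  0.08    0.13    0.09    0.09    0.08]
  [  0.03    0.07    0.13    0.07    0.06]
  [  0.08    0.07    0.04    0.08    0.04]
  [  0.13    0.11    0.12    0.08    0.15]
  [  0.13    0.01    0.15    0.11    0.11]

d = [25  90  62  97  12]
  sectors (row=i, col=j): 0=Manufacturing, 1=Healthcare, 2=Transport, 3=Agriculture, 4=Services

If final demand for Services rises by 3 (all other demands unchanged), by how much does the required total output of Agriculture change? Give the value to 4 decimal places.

0.7234

Form M = I − A:
  [  0.92   -0.13   -0.09   -0.09   -0.08]
  [ -0.03    0.93   -0.13   -0.07   -0.06]
  [ -0.08   -0.07    0.96   -0.08   -0.04]
  [ -0.13   -0.11   -0.12    0.92   -0.15]
  [ -0.13   -0.01   -0.15   -0.11    0.89]
Leontief inverse L = M⁻¹:
  [  1.1531    0.1953    0.1785    0.1614    0.1520]
  [  0.0866    1.1177    0.1925    0.1237    0.1126]
  [  0.1304    0.1171    1.0999    0.1282    0.0907]
  [  0.2261    0.1903    0.2312    1.1725    0.2411]
  [  0.2193    0.0844    0.2422    0.1915    1.1922]
Total output x = L · d:
  x_0 = 1.1531·25 + 0.1953·90 + 0.1785·62 + 0.1614·97 + 0.1520·12 = 74.9530
  x_1 = 0.0866·25 + 1.1177·90 + 0.1925·62 + 0.1237·97 + 0.1126·12 = 128.0491
  x_2 = 0.1304·25 + 0.1171·90 + 1.0999·62 + 0.1282·97 + 0.0907·12 = 95.5180
  x_3 = 0.2261·25 + 0.1903·90 + 0.2312·62 + 1.1725·97 + 0.2411·12 = 153.7358
  x_4 = 0.2193·25 + 0.0844·90 + 0.2422·62 + 0.1915·97 + 1.1922·12 = 60.9697
Δx_3 = L[3,4] · Δd_4 = 0.2411 · 3 = 0.7234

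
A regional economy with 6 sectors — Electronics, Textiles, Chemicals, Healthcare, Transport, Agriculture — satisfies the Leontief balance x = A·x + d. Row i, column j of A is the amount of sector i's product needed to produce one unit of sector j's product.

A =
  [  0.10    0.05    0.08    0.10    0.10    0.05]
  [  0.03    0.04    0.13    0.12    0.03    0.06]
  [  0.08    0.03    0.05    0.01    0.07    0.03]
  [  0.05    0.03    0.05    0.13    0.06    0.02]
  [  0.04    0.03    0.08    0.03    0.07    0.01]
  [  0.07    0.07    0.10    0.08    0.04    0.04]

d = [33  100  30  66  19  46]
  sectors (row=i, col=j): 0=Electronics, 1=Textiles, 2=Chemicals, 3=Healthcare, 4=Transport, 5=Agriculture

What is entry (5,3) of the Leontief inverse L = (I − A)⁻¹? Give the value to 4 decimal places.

L[5,3] = 0.1276

Form M = I − A:
  [  0.90   -0.05   -0.08   -0.10   -0.10   -0.05]
  [ -0.03    0.96   -0.13   -0.12   -0.03   -0.06]
  [ -0.08   -0.03    0.95   -0.01   -0.07   -0.03]
  [ -0.05   -0.03   -0.05    0.87   -0.06   -0.02]
  [ -0.04   -0.03   -0.08   -0.03    0.93   -0.01]
  [ -0.07   -0.07   -0.10   -0.08   -0.04    0.96]
Leontief inverse L = M⁻¹:
  [  1.1469    0.0789    0.1359    0.1562    0.1493    0.0737]
  [  0.0695    1.0639    0.1744    0.1665    0.0691    0.0798]
  [  0.1078    0.0470    1.0832    0.0388    0.0991    0.0442]
  [  0.0815    0.0491    0.0870    1.1731    0.0941    0.0355]
  [  0.0647    0.0444    0.1090    0.0546    1.0963    0.0221]
  [  0.1094    0.0942    0.1473    0.1276    0.0798    1.0613]
Total output x = L · d:
  x_0 = 1.1469·33 + 0.0789·100 + 0.1359·30 + 0.1562·66 + 0.1493·19 + 0.0737·46 = 66.3533
  x_1 = 0.0695·33 + 1.0639·100 + 0.1744·30 + 0.1665·66 + 0.0691·19 + 0.0798·46 = 129.8840
  x_2 = 0.1078·33 + 0.0470·100 + 1.0832·30 + 0.0388·66 + 0.0991·19 + 0.0442·46 = 47.2337
  x_3 = 0.0815·33 + 0.0491·100 + 0.0870·30 + 1.1731·66 + 0.0941·19 + 0.0355·46 = 91.0547
  x_4 = 0.0647·33 + 0.0444·100 + 0.1090·30 + 0.0546·66 + 1.0963·19 + 0.0221·46 = 35.2936
  x_5 = 0.1094·33 + 0.0942·100 + 0.1473·30 + 0.1276·66 + 0.0798·19 + 1.0613·46 = 76.2043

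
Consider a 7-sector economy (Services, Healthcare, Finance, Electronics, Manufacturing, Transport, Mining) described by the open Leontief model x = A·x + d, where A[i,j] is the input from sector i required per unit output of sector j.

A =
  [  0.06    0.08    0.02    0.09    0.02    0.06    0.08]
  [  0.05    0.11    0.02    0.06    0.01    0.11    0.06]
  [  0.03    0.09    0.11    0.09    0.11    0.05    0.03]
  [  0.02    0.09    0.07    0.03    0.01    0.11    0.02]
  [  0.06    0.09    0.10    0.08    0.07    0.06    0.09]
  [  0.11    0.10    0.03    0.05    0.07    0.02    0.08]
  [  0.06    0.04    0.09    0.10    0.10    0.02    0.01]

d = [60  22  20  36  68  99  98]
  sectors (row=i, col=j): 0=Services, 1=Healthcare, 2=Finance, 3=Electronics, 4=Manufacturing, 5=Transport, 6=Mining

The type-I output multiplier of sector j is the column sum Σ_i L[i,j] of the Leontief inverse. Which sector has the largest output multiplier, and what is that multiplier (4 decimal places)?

Healthcare (2.0926)

Form M = I − A:
  [  0.94   -0.08   -0.02   -0.09   -0.02   -0.06   -0.08]
  [ -0.05    0.89   -0.02   -0.06   -0.01   -0.11   -0.06]
  [ -0.03   -0.09    0.89   -0.09   -0.11   -0.05   -0.03]
  [ -0.02   -0.09   -0.07    0.97   -0.01   -0.11   -0.02]
  [ -0.06   -0.09   -0.10   -0.08    0.93   -0.06   -0.09]
  [ -0.11   -0.10   -0.03   -0.05   -0.07    0.98   -0.08]
  [ -0.06   -0.04   -0.09   -0.10   -0.10   -0.02    0.99]
Leontief inverse L = M⁻¹:
  [  1.0997    0.1417    0.0602    0.1383    0.0543    0.1075    0.1157]
  [  0.0944    1.1757    0.0576    0.1090    0.0452    0.1577    0.0997]
  [  0.0784    0.1735    1.1712    0.1539    0.1607    0.1128    0.0792]
  [  0.0578    0.1479    0.1044    1.0721    0.0438    0.1496    0.0545]
  [  0.1129    0.1757    0.1630    0.1500    1.1248    0.1235    0.1400]
  [  0.1545    0.1701    0.0770    0.1092    0.1096    1.0744    0.1241]
  [  0.0980    0.1080    0.1410    0.1524    0.1400    0.0724    1.0505]
Total output x = L · d:
  x_0 = 1.0997·60 + 0.1417·22 + 0.0602·20 + 0.1383·36 + 0.0543·68 + 0.1075·99 + 0.1157·98 = 100.9564
  x_1 = 0.0944·60 + 1.1757·22 + 0.0576·20 + 0.1090·36 + 0.0452·68 + 0.1577·99 + 0.0997·98 = 65.0646
  x_2 = 0.0784·60 + 0.1735·22 + 1.1712·20 + 0.1539·36 + 0.1607·68 + 0.1128·99 + 0.0792·98 = 67.3408
  x_3 = 0.0578·60 + 0.1479·22 + 0.1044·20 + 1.0721·36 + 0.0438·68 + 0.1496·99 + 0.0545·98 = 70.5375
  x_4 = 0.1129·60 + 0.1757·22 + 0.1630·20 + 0.1500·36 + 1.1248·68 + 0.1235·99 + 0.1400·98 = 121.7378
  x_5 = 0.1545·60 + 0.1701·22 + 0.0770·20 + 0.1092·36 + 0.1096·68 + 1.0744·99 + 0.1241·98 = 144.4657
  x_6 = 0.0980·60 + 0.1080·22 + 0.1410·20 + 0.1524·36 + 0.1400·68 + 0.0724·99 + 1.0505·98 = 136.1995
Output multipliers (column sums of L):
  Services: 1.6956
  Healthcare: 2.0926
  Finance: 1.7744
  Electronics: 1.8850
  Manufacturing: 1.6786
  Transport: 1.7979
  Mining: 1.6637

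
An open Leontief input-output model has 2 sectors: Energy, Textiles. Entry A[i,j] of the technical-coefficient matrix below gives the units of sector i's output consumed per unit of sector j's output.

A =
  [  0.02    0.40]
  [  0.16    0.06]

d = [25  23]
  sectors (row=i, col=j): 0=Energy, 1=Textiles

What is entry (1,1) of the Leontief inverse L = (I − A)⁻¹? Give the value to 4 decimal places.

Form M = I − A:
  [  0.98   -0.40]
  [ -0.16    0.94]
Leontief inverse L = M⁻¹:
  [  1.0966    0.4666]
  [  0.1867    1.1433]
Total output x = L · d:
  x_0 = 1.0966·25 + 0.4666·23 = 38.1475
  x_1 = 0.1867·25 + 1.1433·23 = 30.9613

L[1,1] = 1.1433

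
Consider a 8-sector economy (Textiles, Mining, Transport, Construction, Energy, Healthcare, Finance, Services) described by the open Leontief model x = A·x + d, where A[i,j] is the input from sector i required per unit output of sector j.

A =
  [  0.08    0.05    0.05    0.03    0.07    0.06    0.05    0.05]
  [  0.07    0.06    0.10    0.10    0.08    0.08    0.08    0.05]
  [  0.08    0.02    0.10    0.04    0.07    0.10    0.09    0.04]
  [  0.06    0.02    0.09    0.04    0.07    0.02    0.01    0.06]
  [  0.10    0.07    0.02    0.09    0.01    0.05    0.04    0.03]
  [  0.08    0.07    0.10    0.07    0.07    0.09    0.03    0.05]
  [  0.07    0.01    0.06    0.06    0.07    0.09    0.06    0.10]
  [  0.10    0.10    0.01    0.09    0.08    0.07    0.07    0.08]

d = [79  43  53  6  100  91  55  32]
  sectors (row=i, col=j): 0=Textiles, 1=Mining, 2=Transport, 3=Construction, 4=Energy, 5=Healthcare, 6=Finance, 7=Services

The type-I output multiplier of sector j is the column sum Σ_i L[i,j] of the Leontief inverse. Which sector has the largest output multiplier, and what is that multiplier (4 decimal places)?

Textiles (2.2932)

Form M = I − A:
  [  0.92   -0.05   -0.05   -0.03   -0.07   -0.06   -0.05   -0.05]
  [ -0.07    0.94   -0.10   -0.10   -0.08   -0.08   -0.08   -0.05]
  [ -0.08   -0.02    0.90   -0.04   -0.07   -0.10   -0.09   -0.04]
  [ -0.06   -0.02   -0.09    0.96   -0.07   -0.02   -0.01   -0.06]
  [ -0.10   -0.07   -0.02   -0.09    0.99   -0.05   -0.04   -0.03]
  [ -0.08   -0.07   -0.10   -0.07   -0.07    0.91   -0.03   -0.05]
  [ -0.07   -0.01   -0.06   -0.06   -0.07   -0.09    0.94   -0.10]
  [ -0.10   -0.10   -0.01   -0.09   -0.08   -0.07   -0.07    0.92]
Leontief inverse L = M⁻¹:
  [  1.1518    0.0955    0.1072    0.0866    0.1264    0.1222    0.0973    0.0994]
  [  0.1684    1.1189    0.1843    0.1768    0.1595    0.1659    0.1447    0.1195]
  [  0.1674    0.0722    1.1730    0.1064    0.1394    0.1787    0.1477    0.1013]
  [  0.1205    0.0575    0.1366    1.0857    0.1162    0.0709    0.0506    0.0996]
  [  0.1634    0.1094    0.0767    0.1394    1.0651    0.1043    0.0812    0.0765]
  [  0.1703    0.1263    0.1779    0.1406    0.1428    1.1692    0.0900    0.1110]
  [  0.1553    0.0648    0.1256    0.1262    0.1372    0.1625    1.1139    0.1600]
  [  0.1961    0.1625    0.0876    0.1684    0.1579    0.1506    0.1315    1.1489]
Total output x = L · d:
  x_0 = 1.1518·79 + 0.0955·43 + 0.1072·53 + 0.0866·6 + 0.1264·100 + 0.1222·91 + 0.0973·55 + 0.0994·32 = 133.5980
  x_1 = 0.1684·79 + 1.1189·43 + 0.1843·53 + 0.1768·6 + 0.1595·100 + 0.1659·91 + 0.1447·55 + 0.1195·32 = 115.0741
  x_2 = 0.1674·79 + 0.0722·43 + 1.1730·53 + 0.1064·6 + 0.1394·100 + 0.1787·91 + 0.1477·55 + 0.1013·32 = 120.6897
  x_3 = 0.1205·79 + 0.0575·43 + 0.1366·53 + 1.0857·6 + 0.1162·100 + 0.0709·91 + 0.0506·55 + 0.0996·32 = 49.7878
  x_4 = 0.1634·79 + 0.1094·43 + 0.0767·53 + 0.1394·6 + 1.0651·100 + 0.1043·91 + 0.0812·55 + 0.0765·32 = 145.4234
  x_5 = 0.1703·79 + 0.1263·43 + 0.1779·53 + 0.1406·6 + 0.1428·100 + 1.1692·91 + 0.0900·55 + 0.1110·32 = 158.3280
  x_6 = 0.1553·79 + 0.0648·43 + 0.1256·53 + 0.1262·6 + 0.1372·100 + 0.1625·91 + 1.1139·55 + 0.1600·32 = 117.3639
  x_7 = 0.1961·79 + 0.1625·43 + 0.0876·53 + 0.1684·6 + 0.1579·100 + 0.1506·91 + 0.1315·55 + 1.1489·32 = 101.6166
Output multipliers (column sums of L):
  Textiles: 2.2932
  Mining: 1.8070
  Transport: 2.0688
  Construction: 2.0300
  Energy: 2.0444
  Healthcare: 2.1243
  Finance: 1.8568
  Services: 1.9161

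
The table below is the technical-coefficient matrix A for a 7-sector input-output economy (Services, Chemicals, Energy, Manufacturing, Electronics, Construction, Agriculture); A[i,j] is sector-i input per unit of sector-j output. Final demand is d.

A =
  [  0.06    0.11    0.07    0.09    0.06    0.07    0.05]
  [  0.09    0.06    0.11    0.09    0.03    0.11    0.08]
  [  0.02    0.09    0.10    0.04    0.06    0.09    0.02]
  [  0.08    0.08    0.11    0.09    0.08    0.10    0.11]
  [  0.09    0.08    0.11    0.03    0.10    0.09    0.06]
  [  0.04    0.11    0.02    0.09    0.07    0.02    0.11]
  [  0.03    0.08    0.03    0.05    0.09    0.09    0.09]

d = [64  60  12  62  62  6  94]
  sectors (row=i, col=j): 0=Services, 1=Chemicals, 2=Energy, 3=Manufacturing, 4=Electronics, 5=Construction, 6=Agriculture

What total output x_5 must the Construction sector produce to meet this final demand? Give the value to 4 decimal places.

61.4235

Form M = I − A:
  [  0.94   -0.11   -0.07   -0.09   -0.06   -0.07   -0.05]
  [ -0.09    0.94   -0.11   -0.09   -0.03   -0.11   -0.08]
  [ -0.02   -0.09    0.90   -0.04   -0.06   -0.09   -0.02]
  [ -0.08   -0.08   -0.11    0.91   -0.08   -0.10   -0.11]
  [ -0.09   -0.08   -0.11   -0.03    0.90   -0.09   -0.06]
  [ -0.04   -0.11   -0.02   -0.09   -0.07    0.98   -0.11]
  [ -0.03   -0.08   -0.03   -0.05   -0.09   -0.09    0.91]
Leontief inverse L = M⁻¹:
  [  1.1241    0.2014    0.1563    0.1651    0.1321    0.1582    0.1307]
  [  0.1548    1.1630    0.1988    0.1720    0.1102    0.2029    0.1677]
  [  0.0697    0.1642    1.1693    0.0987    0.1175    0.1593    0.0829]
  [  0.1560    0.1962    0.2133    1.1810    0.1733    0.2084    0.2099]
  [  0.1556    0.1800    0.1999    0.1066    1.1786    0.1818    0.1413]
  [  0.0999    0.1912    0.0979    0.1570    0.1380    1.1038    0.1859]
  [  0.0868    0.1618    0.1023    0.1148    0.1576    0.1669    1.1646]
Total output x = L · d:
  x_0 = 1.1241·64 + 0.2014·60 + 0.1563·12 + 0.1651·62 + 0.1321·62 + 0.1582·6 + 0.1307·94 = 117.5676
  x_1 = 0.1548·64 + 1.1630·60 + 0.1988·12 + 0.1720·62 + 0.1102·62 + 0.2029·6 + 0.1677·94 = 116.5434
  x_2 = 0.0697·64 + 0.1642·60 + 1.1693·12 + 0.0987·62 + 0.1175·62 + 0.1593·6 + 0.0829·94 = 50.4989
  x_3 = 0.1560·64 + 0.1962·60 + 0.2133·12 + 1.1810·62 + 0.1733·62 + 0.2084·6 + 0.2099·94 = 129.2609
  x_4 = 0.1556·64 + 0.1800·60 + 0.1999·12 + 0.1066·62 + 1.1786·62 + 0.1818·6 + 0.1413·94 = 117.2184
  x_5 = 0.0999·64 + 0.1912·60 + 0.0979·12 + 0.1570·62 + 0.1380·62 + 1.1038·6 + 0.1859·94 = 61.4235
  x_6 = 0.0868·64 + 0.1618·60 + 0.1023·12 + 0.1148·62 + 0.1576·62 + 0.1669·6 + 1.1646·94 = 143.8531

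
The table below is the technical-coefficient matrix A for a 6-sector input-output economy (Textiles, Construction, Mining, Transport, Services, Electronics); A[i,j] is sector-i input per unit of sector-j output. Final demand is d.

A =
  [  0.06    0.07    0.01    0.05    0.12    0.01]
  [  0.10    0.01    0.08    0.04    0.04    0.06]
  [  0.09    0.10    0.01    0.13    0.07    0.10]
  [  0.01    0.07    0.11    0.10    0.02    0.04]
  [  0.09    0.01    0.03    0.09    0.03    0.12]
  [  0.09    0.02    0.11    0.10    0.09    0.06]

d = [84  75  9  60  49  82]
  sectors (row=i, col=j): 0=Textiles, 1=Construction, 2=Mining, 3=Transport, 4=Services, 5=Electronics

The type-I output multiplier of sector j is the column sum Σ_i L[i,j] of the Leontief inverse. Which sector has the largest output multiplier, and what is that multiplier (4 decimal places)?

Transport (1.8403)

Form M = I − A:
  [  0.94   -0.07   -0.01   -0.05   -0.12   -0.01]
  [ -0.10    0.99   -0.08   -0.04   -0.04   -0.06]
  [ -0.09   -0.10    0.99   -0.13   -0.07   -0.10]
  [ -0.01   -0.07   -0.11    0.90   -0.02   -0.04]
  [ -0.09   -0.01   -0.03   -0.09    0.97   -0.12]
  [ -0.09   -0.02   -0.11   -0.10   -0.09    0.94]
Leontief inverse L = M⁻¹:
  [  1.0964    0.0901    0.0378    0.0901    0.1480    0.0442]
  [  0.1382    1.0396    0.1078    0.0876    0.0782    0.0930]
  [  0.1437    0.1357    1.0642    0.1958    0.1178    0.1468]
  [  0.0497    0.1021    0.1472    1.1536    0.0520    0.0784]
  [  0.1298    0.0403    0.0701    0.1434    1.0710    0.1542]
  [  0.1425    0.0613    0.1528    0.1699    0.1377    1.1103]
Total output x = L · d:
  x_0 = 1.0964·84 + 0.0901·75 + 0.0378·9 + 0.0901·60 + 0.1480·49 + 0.0442·82 = 115.4728
  x_1 = 0.1382·84 + 1.0396·75 + 0.1078·9 + 0.0876·60 + 0.0782·49 + 0.0930·82 = 107.2719
  x_2 = 0.1437·84 + 0.1357·75 + 1.0642·9 + 0.1958·60 + 0.1178·49 + 0.1468·82 = 61.3825
  x_3 = 0.0497·84 + 0.1021·75 + 0.1472·9 + 1.1536·60 + 0.0520·49 + 0.0784·82 = 91.3541
  x_4 = 0.1298·84 + 0.0403·75 + 0.0701·9 + 0.1434·60 + 1.0710·49 + 0.1542·82 = 88.2885
  x_5 = 0.1425·84 + 0.0613·75 + 0.1528·9 + 0.1699·60 + 0.1377·49 + 1.1103·82 = 125.9271
Output multipliers (column sums of L):
  Textiles: 1.7004
  Construction: 1.4691
  Mining: 1.5799
  Transport: 1.8403
  Services: 1.6048
  Electronics: 1.6269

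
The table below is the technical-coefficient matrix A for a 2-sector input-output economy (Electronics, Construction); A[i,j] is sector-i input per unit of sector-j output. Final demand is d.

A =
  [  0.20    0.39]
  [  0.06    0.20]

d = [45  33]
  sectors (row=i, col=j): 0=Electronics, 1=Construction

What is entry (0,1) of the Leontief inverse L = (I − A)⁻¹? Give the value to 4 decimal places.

Form M = I − A:
  [  0.80   -0.39]
  [ -0.06    0.80]
Leontief inverse L = M⁻¹:
  [  1.2974    0.6325]
  [  0.0973    1.2974]
Total output x = L · d:
  x_0 = 1.2974·45 + 0.6325·33 = 79.2572
  x_1 = 0.0973·45 + 1.2974·33 = 47.1943

L[0,1] = 0.6325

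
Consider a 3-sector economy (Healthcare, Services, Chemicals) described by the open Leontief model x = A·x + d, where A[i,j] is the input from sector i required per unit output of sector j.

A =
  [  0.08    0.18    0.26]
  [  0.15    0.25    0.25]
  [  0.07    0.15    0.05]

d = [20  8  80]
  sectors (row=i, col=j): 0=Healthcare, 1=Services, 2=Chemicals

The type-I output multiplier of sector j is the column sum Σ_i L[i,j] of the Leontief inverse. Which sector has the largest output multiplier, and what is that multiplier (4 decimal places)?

Form M = I − A:
  [  0.92   -0.18   -0.26]
  [ -0.15    0.75   -0.25]
  [ -0.07   -0.15    0.95]
Leontief inverse L = M⁻¹:
  [  1.1786    0.3667    0.4191]
  [  0.2794    1.4943    0.4697]
  [  0.1310    0.2630    1.1577]
Total output x = L · d:
  x_0 = 1.1786·20 + 0.3667·8 + 0.4191·80 = 60.0314
  x_1 = 0.2794·20 + 1.4943·8 + 0.4697·80 = 55.1186
  x_2 = 0.1310·20 + 0.2630·8 + 1.1577·80 = 97.3368
Output multipliers (column sums of L):
  Healthcare: 1.5890
  Services: 2.1240
  Chemicals: 2.0464

Services (2.1240)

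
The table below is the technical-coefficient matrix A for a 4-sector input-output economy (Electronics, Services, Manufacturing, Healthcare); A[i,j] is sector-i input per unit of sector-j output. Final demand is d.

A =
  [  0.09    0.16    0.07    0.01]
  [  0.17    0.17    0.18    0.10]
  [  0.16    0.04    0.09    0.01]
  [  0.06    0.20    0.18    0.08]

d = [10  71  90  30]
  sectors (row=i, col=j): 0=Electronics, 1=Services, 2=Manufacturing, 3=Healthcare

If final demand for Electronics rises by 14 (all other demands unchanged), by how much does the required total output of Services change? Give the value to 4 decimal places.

Form M = I − A:
  [  0.91   -0.16   -0.07   -0.01]
  [ -0.17    0.83   -0.18   -0.10]
  [ -0.16   -0.04    0.91   -0.01]
  [ -0.06   -0.20   -0.18    0.92]
Leontief inverse L = M⁻¹:
  [  1.1727    0.2429    0.1463    0.0407]
  [  0.3109    1.3160    0.3139    0.1498]
  [  0.2219    0.1041    1.1417    0.0261]
  [  0.1875    0.3223    0.3012    1.1273]
Total output x = L · d:
  x_0 = 1.1727·10 + 0.2429·71 + 0.1463·90 + 0.0407·30 = 43.3660
  x_1 = 0.3109·10 + 1.3160·71 + 0.3139·90 + 0.1498·30 = 129.2860
  x_2 = 0.2219·10 + 0.1041·71 + 1.1417·90 + 0.0261·30 = 113.1503
  x_3 = 0.1875·10 + 0.3223·71 + 0.3012·90 + 1.1273·30 = 85.6807
Δx_1 = L[1,0] · Δd_0 = 0.3109 · 14 = 4.3527

4.3527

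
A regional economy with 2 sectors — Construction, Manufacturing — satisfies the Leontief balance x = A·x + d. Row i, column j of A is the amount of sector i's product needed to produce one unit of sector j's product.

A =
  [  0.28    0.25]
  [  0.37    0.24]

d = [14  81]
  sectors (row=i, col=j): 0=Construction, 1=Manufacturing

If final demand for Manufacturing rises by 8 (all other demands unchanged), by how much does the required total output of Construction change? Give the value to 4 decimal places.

Form M = I − A:
  [  0.72   -0.25]
  [ -0.37    0.76]
Leontief inverse L = M⁻¹:
  [  1.6714    0.5498]
  [  0.8137    1.5835]
Total output x = L · d:
  x_0 = 1.6714·14 + 0.5498·81 = 67.9349
  x_1 = 0.8137·14 + 1.5835·81 = 139.6525
Δx_0 = L[0,1] · Δd_1 = 0.5498 · 8 = 4.3985

4.3985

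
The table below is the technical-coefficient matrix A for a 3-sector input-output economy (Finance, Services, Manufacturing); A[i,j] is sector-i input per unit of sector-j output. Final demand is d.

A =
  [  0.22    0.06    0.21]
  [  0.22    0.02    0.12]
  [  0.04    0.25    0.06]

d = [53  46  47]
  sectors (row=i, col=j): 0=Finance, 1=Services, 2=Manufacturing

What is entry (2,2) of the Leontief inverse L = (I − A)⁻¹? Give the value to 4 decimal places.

Form M = I − A:
  [  0.78   -0.06   -0.21]
  [ -0.22    0.98   -0.12]
  [ -0.04   -0.25    0.94]
Leontief inverse L = M⁻¹:
  [  1.3449    0.1643    0.3214]
  [  0.3193    1.0938    0.2110]
  [  0.1422    0.2979    1.1336]
Total output x = L · d:
  x_0 = 1.3449·53 + 0.1643·46 + 0.3214·47 = 93.9459
  x_1 = 0.3193·53 + 1.0938·46 + 0.2110·47 = 77.1532
  x_2 = 0.1422·53 + 0.2979·46 + 1.1336·47 = 74.5172

L[2,2] = 1.1336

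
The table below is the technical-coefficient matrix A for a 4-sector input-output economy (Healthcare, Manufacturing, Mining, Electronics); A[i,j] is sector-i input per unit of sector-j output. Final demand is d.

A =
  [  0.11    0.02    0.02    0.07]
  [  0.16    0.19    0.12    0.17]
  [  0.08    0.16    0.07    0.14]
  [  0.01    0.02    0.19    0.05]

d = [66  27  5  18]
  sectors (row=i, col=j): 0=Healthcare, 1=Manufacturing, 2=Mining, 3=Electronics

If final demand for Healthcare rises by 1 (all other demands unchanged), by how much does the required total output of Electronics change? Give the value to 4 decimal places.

Form M = I − A:
  [  0.89   -0.02   -0.02   -0.07]
  [ -0.16    0.81   -0.12   -0.17]
  [ -0.08   -0.16    0.93   -0.14]
  [ -0.01   -0.02   -0.19    0.95]
Leontief inverse L = M⁻¹:
  [  1.1364    0.0403    0.0497    0.0983]
  [  0.2564    1.2935    0.2305    0.2843]
  [  0.1490    0.2373    1.1548    0.2236]
  [  0.0472    0.0751    0.2363    1.1044]
Total output x = L · d:
  x_0 = 1.1364·66 + 0.0403·27 + 0.0497·5 + 0.0983·18 = 78.1092
  x_1 = 0.2564·66 + 1.2935·27 + 0.2305·5 + 0.2843·18 = 58.1188
  x_2 = 0.1490·66 + 0.2373·27 + 1.1548·5 + 0.2236·18 = 26.0386
  x_3 = 0.0472·66 + 0.0751·27 + 0.2363·5 + 1.1044·18 = 26.2008
Δx_3 = L[3,0] · Δd_0 = 0.0472 · 1 = 0.0472

0.0472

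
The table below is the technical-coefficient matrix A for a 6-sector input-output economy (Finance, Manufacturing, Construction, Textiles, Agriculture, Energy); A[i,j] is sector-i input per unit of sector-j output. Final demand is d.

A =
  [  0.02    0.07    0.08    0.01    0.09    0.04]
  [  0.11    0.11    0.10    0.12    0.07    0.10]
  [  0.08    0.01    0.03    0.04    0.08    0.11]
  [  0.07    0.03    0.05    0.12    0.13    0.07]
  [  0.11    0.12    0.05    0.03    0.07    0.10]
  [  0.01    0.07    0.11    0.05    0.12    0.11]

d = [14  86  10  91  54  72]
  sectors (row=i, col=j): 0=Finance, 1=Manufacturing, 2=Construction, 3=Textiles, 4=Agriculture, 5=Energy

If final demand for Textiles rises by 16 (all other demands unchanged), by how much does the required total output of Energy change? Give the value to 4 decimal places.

1.6168

Form M = I − A:
  [  0.98   -0.07   -0.08   -0.01   -0.09   -0.04]
  [ -0.11    0.89   -0.10   -0.12   -0.07   -0.10]
  [ -0.08   -0.01    0.97   -0.04   -0.08   -0.11]
  [ -0.07   -0.03   -0.05    0.88   -0.13   -0.07]
  [ -0.11   -0.12   -0.05   -0.03    0.93   -0.10]
  [ -0.01   -0.07   -0.11   -0.05   -0.12    0.89]
Leontief inverse L = M⁻¹:
  [  1.0625    0.1126    0.1193    0.0430    0.1397    0.0942]
  [  0.1827    1.1854    0.1784    0.1890    0.1742    0.1979]
  [  0.1166    0.0555    1.0760    0.0720    0.1395    0.1658]
  [  0.1277    0.0905    0.1075    1.1705    0.2107    0.1449]
  [  0.1672    0.1863    0.1167    0.0820    1.1500    0.1785]
  [  0.0704    0.1316    0.1701    0.1011    0.1994    1.1929]
Total output x = L · d:
  x_0 = 1.0625·14 + 0.1126·86 + 0.1193·10 + 0.0430·91 + 0.1397·54 + 0.0942·72 = 43.9939
  x_1 = 0.1827·14 + 1.1854·86 + 0.1784·10 + 0.1890·91 + 0.1742·54 + 0.1979·72 = 147.1422
  x_2 = 0.1166·14 + 0.0555·86 + 1.0760·10 + 0.0720·91 + 0.1395·54 + 0.1658·72 = 43.1854
  x_3 = 0.1277·14 + 0.0905·86 + 0.1075·10 + 1.1705·91 + 0.2107·54 + 0.1449·72 = 138.9729
  x_4 = 0.1672·14 + 0.1863·86 + 0.1167·10 + 0.0820·91 + 1.1500·54 + 0.1785·72 = 101.9468
  x_5 = 0.0704·14 + 0.1316·86 + 0.1701·10 + 0.1011·91 + 0.1994·54 + 1.1929·72 = 119.8568
Δx_5 = L[5,3] · Δd_3 = 0.1011 · 16 = 1.6168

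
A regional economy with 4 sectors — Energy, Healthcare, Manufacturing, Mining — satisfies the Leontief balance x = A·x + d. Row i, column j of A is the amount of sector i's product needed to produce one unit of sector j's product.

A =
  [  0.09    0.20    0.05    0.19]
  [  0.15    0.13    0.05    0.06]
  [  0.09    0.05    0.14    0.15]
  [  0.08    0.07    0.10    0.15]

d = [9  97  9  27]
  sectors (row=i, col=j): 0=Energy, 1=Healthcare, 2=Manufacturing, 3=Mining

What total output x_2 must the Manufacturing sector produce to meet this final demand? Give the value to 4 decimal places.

31.7693

Form M = I − A:
  [  0.91   -0.20   -0.05   -0.19]
  [ -0.15    0.87   -0.05   -0.06]
  [ -0.09   -0.05    0.86   -0.15]
  [ -0.08   -0.07   -0.10    0.85]
Leontief inverse L = M⁻¹:
  [  1.1885    0.3051    0.1228    0.3089]
  [  0.2246    1.2193    0.1019    0.1543]
  [  0.1635    0.1280    1.2099    0.2591]
  [  0.1496    0.1442    0.1623    1.2487]
Total output x = L · d:
  x_0 = 1.1885·9 + 0.3051·97 + 0.1228·9 + 0.3089·27 = 49.7372
  x_1 = 0.2246·9 + 1.2193·97 + 0.1019·9 + 0.1543·27 = 125.3788
  x_2 = 0.1635·9 + 0.1280·97 + 1.2099·9 + 0.2591·27 = 31.7693
  x_3 = 0.1496·9 + 0.1442·97 + 0.1623·9 + 1.2487·27 = 50.5087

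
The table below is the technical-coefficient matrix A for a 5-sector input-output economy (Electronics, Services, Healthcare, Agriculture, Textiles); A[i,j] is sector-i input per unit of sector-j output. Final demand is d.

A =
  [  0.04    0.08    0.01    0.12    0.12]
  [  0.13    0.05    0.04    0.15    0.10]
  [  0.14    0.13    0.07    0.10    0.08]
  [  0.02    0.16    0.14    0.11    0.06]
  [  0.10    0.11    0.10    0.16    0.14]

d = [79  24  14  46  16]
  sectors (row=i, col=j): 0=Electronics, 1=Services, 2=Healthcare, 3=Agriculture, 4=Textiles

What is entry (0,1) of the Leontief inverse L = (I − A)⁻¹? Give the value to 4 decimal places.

Form M = I − A:
  [  0.96   -0.08   -0.01   -0.12   -0.12]
  [ -0.13    0.95   -0.04   -0.15   -0.10]
  [ -0.14   -0.13    0.93   -0.10   -0.08]
  [ -0.02   -0.16   -0.14    0.89   -0.06]
  [ -0.10   -0.11   -0.10   -0.16    0.86]
Leontief inverse L = M⁻¹:
  [  1.0989    0.1617    0.0725    0.2185    0.1941]
  [  0.1978    1.1519    0.1125    0.2677    0.1907]
  [  0.2219    0.2346    1.1418    0.2302    0.1805]
  [  0.1086    0.2640    0.2146    1.2342    0.1519]
  [  0.1991    0.2425    0.1955    0.3160    1.2590]
Total output x = L · d:
  x_0 = 1.0989·79 + 0.1617·24 + 0.0725·14 + 0.2185·46 + 0.1941·16 = 104.8684
  x_1 = 0.1978·79 + 1.1519·24 + 0.1125·14 + 0.2677·46 + 0.1907·16 = 60.2131
  x_2 = 0.2219·79 + 0.2346·24 + 1.1418·14 + 0.2302·46 + 0.1805·16 = 52.6222
  x_3 = 0.1086·79 + 0.2640·24 + 0.2146·14 + 1.2342·46 + 0.1519·16 = 77.1198
  x_4 = 0.1991·79 + 0.2425·24 + 0.1955·14 + 0.3160·46 + 1.2590·16 = 58.9671

L[0,1] = 0.1617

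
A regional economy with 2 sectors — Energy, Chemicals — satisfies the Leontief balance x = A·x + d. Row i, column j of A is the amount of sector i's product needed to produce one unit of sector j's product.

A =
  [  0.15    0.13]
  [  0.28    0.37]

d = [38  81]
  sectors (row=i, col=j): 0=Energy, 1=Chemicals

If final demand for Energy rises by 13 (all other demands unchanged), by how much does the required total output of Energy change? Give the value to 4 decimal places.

Form M = I − A:
  [  0.85   -0.13]
  [ -0.28    0.63]
Leontief inverse L = M⁻¹:
  [  1.2623    0.2605]
  [  0.5610    1.7031]
Total output x = L · d:
  x_0 = 1.2623·38 + 0.2605·81 = 69.0643
  x_1 = 0.5610·38 + 1.7031·81 = 159.2667
Δx_0 = L[0,0] · Δd_0 = 1.2623 · 13 = 16.4095

16.4095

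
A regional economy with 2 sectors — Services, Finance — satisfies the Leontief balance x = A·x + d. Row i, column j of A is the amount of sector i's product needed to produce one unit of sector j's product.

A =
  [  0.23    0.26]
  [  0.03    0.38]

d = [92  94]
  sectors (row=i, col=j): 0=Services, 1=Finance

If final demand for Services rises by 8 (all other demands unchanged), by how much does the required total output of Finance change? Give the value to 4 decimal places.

0.5111

Form M = I − A:
  [  0.77   -0.26]
  [ -0.03    0.62]
Leontief inverse L = M⁻¹:
  [  1.3203    0.5537]
  [  0.0639    1.6397]
Total output x = L · d:
  x_0 = 1.3203·92 + 0.5537·94 = 173.5094
  x_1 = 0.0639·92 + 1.6397·94 = 160.0085
Δx_1 = L[1,0] · Δd_0 = 0.0639 · 8 = 0.5111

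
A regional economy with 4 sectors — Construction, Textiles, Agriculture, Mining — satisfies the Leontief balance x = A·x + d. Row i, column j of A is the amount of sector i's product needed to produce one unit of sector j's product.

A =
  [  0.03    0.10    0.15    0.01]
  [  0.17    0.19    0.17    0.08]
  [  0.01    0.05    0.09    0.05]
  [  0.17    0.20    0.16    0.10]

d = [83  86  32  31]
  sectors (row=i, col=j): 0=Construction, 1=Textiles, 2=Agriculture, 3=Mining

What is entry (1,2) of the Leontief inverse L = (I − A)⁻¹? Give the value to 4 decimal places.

Form M = I − A:
  [  0.97   -0.10   -0.15   -0.01]
  [ -0.17    0.81   -0.17   -0.08]
  [ -0.01   -0.05    0.91   -0.05]
  [ -0.17   -0.20   -0.16    0.90]
Leontief inverse L = M⁻¹:
  [  1.0666    0.1539    0.2111    0.0373]
  [  0.2587    1.3198    0.3134    0.1376]
  [  0.0406    0.0928    1.1355    0.0718]
  [  0.2662    0.3389    0.3114    1.1615]
Total output x = L · d:
  x_0 = 1.0666·83 + 0.1539·86 + 0.2111·32 + 0.0373·31 = 109.6759
  x_1 = 0.2587·83 + 1.3198·86 + 0.3134·32 + 0.1376·31 = 149.2672
  x_2 = 0.0406·83 + 0.0928·86 + 1.1355·32 + 0.0718·31 = 49.9125
  x_3 = 0.2662·83 + 0.3389·86 + 0.3114·32 + 1.1615·31 = 97.2048

L[1,2] = 0.3134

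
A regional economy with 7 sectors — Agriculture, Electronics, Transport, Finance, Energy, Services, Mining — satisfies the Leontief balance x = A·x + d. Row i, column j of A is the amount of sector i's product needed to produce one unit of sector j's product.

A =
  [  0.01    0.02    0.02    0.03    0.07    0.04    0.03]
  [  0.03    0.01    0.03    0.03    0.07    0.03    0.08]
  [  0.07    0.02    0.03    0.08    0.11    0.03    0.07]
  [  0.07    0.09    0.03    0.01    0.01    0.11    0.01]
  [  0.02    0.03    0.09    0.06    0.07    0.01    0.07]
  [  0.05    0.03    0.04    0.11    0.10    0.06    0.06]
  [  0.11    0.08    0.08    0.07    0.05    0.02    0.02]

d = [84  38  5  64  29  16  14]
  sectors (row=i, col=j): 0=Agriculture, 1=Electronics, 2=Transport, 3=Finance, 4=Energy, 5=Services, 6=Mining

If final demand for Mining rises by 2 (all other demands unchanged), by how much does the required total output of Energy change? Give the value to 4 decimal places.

Form M = I − A:
  [  0.99   -0.02   -0.02   -0.03   -0.07   -0.04   -0.03]
  [ -0.03    0.99   -0.03   -0.03   -0.07   -0.03   -0.08]
  [ -0.07   -0.02    0.97   -0.08   -0.11   -0.03   -0.07]
  [ -0.07   -0.09   -0.03    0.99   -0.01   -0.11   -0.01]
  [ -0.02   -0.03   -0.09   -0.06    0.93   -0.01   -0.07]
  [ -0.05   -0.03   -0.04   -0.11   -0.10    0.94   -0.06]
  [ -0.11   -0.08   -0.08   -0.07   -0.05   -0.02    0.98]
Leontief inverse L = M⁻¹:
  [  1.0273    0.0344    0.0386    0.0503    0.0934    0.0539    0.0475]
  [  0.0544    1.0298    0.0540    0.0555    0.0990    0.0466    0.1001]
  [  0.1013    0.0479    1.0623    0.1127    0.1495    0.0566    0.0982]
  [  0.0921    0.1059    0.0503    1.0404    0.0482    0.1320    0.0372]
  [  0.0510    0.0539    0.1174    0.0901    1.1066    0.0320    0.0963]
  [  0.0858    0.0615    0.0742    0.1470    0.1438    1.0925    0.0916]
  [  0.1390    0.1034    0.1066    0.1013    0.0936    0.0478    1.0514]
Total output x = L · d:
  x_0 = 1.0273·84 + 0.0344·38 + 0.0386·5 + 0.0503·64 + 0.0934·29 + 0.0539·16 + 0.0475·14 = 95.2507
  x_1 = 0.0544·84 + 1.0298·38 + 0.0540·5 + 0.0555·64 + 0.0990·29 + 0.0466·16 + 0.1001·14 = 52.5432
  x_2 = 0.1013·84 + 0.0479·38 + 1.0623·5 + 0.1127·64 + 0.1495·29 + 0.0566·16 + 0.0982·14 = 29.4674
  x_3 = 0.0921·84 + 0.1059·38 + 0.0503·5 + 1.0404·64 + 0.0482·29 + 0.1320·16 + 0.0372·14 = 82.6293
  x_4 = 0.0510·84 + 0.0539·38 + 0.1174·5 + 0.0901·64 + 1.1066·29 + 0.0320·16 + 0.0963·14 = 46.6352
  x_5 = 0.0858·84 + 0.0615·38 + 0.0742·5 + 0.1470·64 + 0.1438·29 + 1.0925·16 + 0.0916·14 = 42.2545
  x_6 = 0.1390·84 + 0.1034·38 + 0.1066·5 + 0.1013·64 + 0.0936·29 + 0.0478·16 + 1.0514·14 = 40.8156
Δx_4 = L[4,6] · Δd_6 = 0.0963 · 2 = 0.1925

0.1925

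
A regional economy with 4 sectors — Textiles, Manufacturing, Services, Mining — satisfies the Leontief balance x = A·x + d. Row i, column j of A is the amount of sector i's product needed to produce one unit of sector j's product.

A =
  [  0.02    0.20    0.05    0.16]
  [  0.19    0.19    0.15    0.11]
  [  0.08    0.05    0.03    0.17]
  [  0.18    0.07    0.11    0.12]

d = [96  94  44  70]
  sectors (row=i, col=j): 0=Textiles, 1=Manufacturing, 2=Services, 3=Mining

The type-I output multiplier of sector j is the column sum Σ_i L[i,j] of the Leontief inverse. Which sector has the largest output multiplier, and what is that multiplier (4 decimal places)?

Mining (2.0570)

Form M = I − A:
  [  0.98   -0.20   -0.05   -0.16]
  [ -0.19    0.81   -0.15   -0.11]
  [ -0.08   -0.05    0.97   -0.17]
  [ -0.18   -0.07   -0.11    0.88]
Leontief inverse L = M⁻¹:
  [  1.1430    0.3144    0.1386    0.2739]
  [  0.3360    1.3578    0.2591    0.2809]
  [  0.1608    0.1289    1.0881    0.2556]
  [  0.2806    0.1884    0.1850    1.2467]
Total output x = L · d:
  x_0 = 1.1430·96 + 0.3144·94 + 0.1386·44 + 0.2739·70 = 164.5570
  x_1 = 0.3360·96 + 1.3578·94 + 0.2591·44 + 0.2809·70 = 190.9514
  x_2 = 0.1608·96 + 0.1289·94 + 1.0881·44 + 0.2556·70 = 93.3219
  x_3 = 0.2806·96 + 0.1884·94 + 0.1850·44 + 1.2467·70 = 140.0594
Output multipliers (column sums of L):
  Textiles: 1.9204
  Manufacturing: 1.9896
  Services: 1.6709
  Mining: 2.0570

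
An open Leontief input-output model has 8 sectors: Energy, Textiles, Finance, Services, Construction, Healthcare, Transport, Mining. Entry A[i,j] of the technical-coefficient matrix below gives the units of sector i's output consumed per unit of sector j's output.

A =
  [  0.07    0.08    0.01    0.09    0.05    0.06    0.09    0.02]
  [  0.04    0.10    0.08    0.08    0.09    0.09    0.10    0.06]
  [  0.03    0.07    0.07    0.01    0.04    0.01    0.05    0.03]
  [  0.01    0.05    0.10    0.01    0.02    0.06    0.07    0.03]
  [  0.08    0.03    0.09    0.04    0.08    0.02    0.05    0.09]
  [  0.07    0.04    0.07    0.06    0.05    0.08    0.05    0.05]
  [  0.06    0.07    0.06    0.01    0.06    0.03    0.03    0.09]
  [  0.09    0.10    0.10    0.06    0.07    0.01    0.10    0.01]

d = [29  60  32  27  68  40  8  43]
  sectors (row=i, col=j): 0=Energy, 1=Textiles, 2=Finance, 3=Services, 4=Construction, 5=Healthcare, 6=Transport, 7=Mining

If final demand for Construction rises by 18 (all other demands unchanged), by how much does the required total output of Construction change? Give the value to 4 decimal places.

Form M = I − A:
  [  0.93   -0.08   -0.01   -0.09   -0.05   -0.06   -0.09   -0.02]
  [ -0.04    0.90   -0.08   -0.08   -0.09   -0.09   -0.10   -0.06]
  [ -0.03   -0.07    0.93   -0.01   -0.04   -0.01   -0.05   -0.03]
  [ -0.01   -0.05   -0.10    0.99   -0.02   -0.06   -0.07   -0.03]
  [ -0.08   -0.03   -0.09   -0.04    0.92   -0.02   -0.05   -0.09]
  [ -0.07   -0.04   -0.07   -0.06   -0.05    0.92   -0.05   -0.05]
  [ -0.06   -0.07   -0.06   -0.01   -0.06   -0.03    0.97   -0.09]
  [ -0.09   -0.10   -0.10   -0.06   -0.07   -0.01   -0.10    0.99]
Leontief inverse L = M⁻¹:
  [  1.1172    0.1388    0.0719    0.1293    0.1004    0.1034    0.1482    0.0649]
  [  0.1052    1.1796    0.1673    0.1308    0.1598    0.1432    0.1775    0.1205]
  [  0.0616    0.1115    1.1114    0.0355    0.0755    0.0345    0.0889    0.0594]
  [  0.0444    0.0940    0.1457    1.0356    0.0570    0.0867    0.1099    0.0619]
  [  0.1308    0.0910    0.1524    0.0788    1.1313    0.0538    0.1096    0.1307]
  [  0.1178    0.0974    0.1305    0.0982    0.0984    1.1186    0.1068    0.0904]
  [  0.1059    0.1259    0.1158    0.0477    0.1079    0.0627    1.0850    0.1263]
  [  0.1422    0.1689    0.1683    0.1027    0.1282    0.0540    0.1655    1.0608]
Total output x = L · d:
  x_0 = 1.1172·29 + 0.1388·60 + 0.0719·32 + 0.1293·27 + 0.1004·68 + 0.1034·40 + 0.1482·8 + 0.0649·43 = 61.4564
  x_1 = 0.1052·29 + 1.1796·60 + 0.1673·32 + 0.1308·27 + 0.1598·68 + 0.1432·40 + 0.1775·8 + 0.1205·43 = 105.9074
  x_2 = 0.0616·29 + 0.1115·60 + 1.1114·32 + 0.0355·27 + 0.0755·68 + 0.0345·40 + 0.0889·8 + 0.0594·43 = 54.7781
  x_3 = 0.0444·29 + 0.0940·60 + 0.1457·32 + 1.0356·27 + 0.0570·68 + 0.0867·40 + 0.1099·8 + 0.0619·43 = 50.4422
  x_4 = 0.1308·29 + 0.0910·60 + 0.1524·32 + 0.0788·27 + 1.1313·68 + 0.0538·40 + 0.1096·8 + 0.1307·43 = 101.8337
  x_5 = 0.1178·29 + 0.0974·60 + 0.1305·32 + 0.0982·27 + 0.0984·68 + 1.1186·40 + 0.1068·8 + 0.0904·43 = 72.2628
  x_6 = 0.1059·29 + 0.1259·60 + 0.1158·32 + 0.0477·27 + 0.1079·68 + 0.0627·40 + 1.0850·8 + 0.1263·43 = 39.5786
  x_7 = 0.1422·29 + 0.1689·60 + 0.1683·32 + 0.1027·27 + 0.1282·68 + 0.0540·40 + 0.1655·8 + 1.0608·43 = 80.2374
Δx_4 = L[4,4] · Δd_4 = 1.1313 · 18 = 20.3638

20.3638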